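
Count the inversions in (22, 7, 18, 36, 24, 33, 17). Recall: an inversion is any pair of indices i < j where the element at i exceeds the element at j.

9

Out-of-order index pairs (0-indexed):
(0,1): 22 > 7
(0,2): 22 > 18
(0,6): 22 > 17
(2,6): 18 > 17
(3,4): 36 > 24
(3,5): 36 > 33
(3,6): 36 > 17
(4,6): 24 > 17
(5,6): 33 > 17
That's 9 pairs.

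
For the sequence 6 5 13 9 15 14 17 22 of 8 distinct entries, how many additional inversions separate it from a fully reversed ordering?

25

Maximum inversions for 8 distinct elements is C(8, 2) = 8·7/2 = 28.
Current inversions — for each element, count later smaller elements:
6: 1
5: 0
13: 1
9: 0
15: 1
14: 0
17: 0
22: 0
Current total: 1 + 0 + 1 + 0 + 1 + 0 + 0 + 0 = 3
Shortfall: 28 − 3 = 25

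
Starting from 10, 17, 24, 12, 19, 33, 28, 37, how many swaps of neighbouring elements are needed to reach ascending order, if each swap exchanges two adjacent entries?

Each adjacent swap fixes exactly one inversion, so the minimum swap count equals the number of inversions.
Count inversions — for each element, later elements that are smaller:
10: none → 0
17: 12 → 1
24: 12, 19 → 2
12: none → 0
19: none → 0
33: 28 → 1
28: none → 0
37: none → 0
Total inversions: 0 + 1 + 2 + 0 + 0 + 1 + 0 + 0 = 4

4 adjacent swaps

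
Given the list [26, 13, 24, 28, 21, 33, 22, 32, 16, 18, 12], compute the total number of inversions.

For each element, count later entries that are smaller:
26 → 13, 24, 21, 22, 16, 18, 12 → 7
13 → 12 → 1
24 → 21, 22, 16, 18, 12 → 5
28 → 21, 22, 16, 18, 12 → 5
21 → 16, 18, 12 → 3
33 → 22, 32, 16, 18, 12 → 5
22 → 16, 18, 12 → 3
32 → 16, 18, 12 → 3
16 → 12 → 1
18 → 12 → 1
12 → none → 0
Sum: 7 + 1 + 5 + 5 + 3 + 5 + 3 + 3 + 1 + 1 + 0 = 34

34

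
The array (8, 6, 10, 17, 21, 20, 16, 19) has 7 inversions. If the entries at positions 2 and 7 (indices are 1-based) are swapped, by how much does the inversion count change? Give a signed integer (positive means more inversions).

Positions 2 and 7 hold 6 and 16; after swapping, the array is [8, 16, 10, 17, 21, 20, 6, 19].
Sweep left to right; for each value list the smaller values that follow it:
8 → 6 → 1
16 → 10, 6 → 2
10 → 6 → 1
17 → 6 → 1
21 → 20, 6, 19 → 3
20 → 6, 19 → 2
6 → none → 0
19 → none → 0
Sum: 1 + 2 + 1 + 1 + 3 + 2 + 0 + 0 = 10
Change: 10 − 7 = +3

+3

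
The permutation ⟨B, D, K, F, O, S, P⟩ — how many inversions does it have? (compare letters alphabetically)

2 inversions

For each element, count later entries that are smaller:
B: 0
D: 0
K: 1
F: 0
O: 0
S: 1
P: 0
Sum: 0 + 0 + 1 + 0 + 0 + 1 + 0 = 2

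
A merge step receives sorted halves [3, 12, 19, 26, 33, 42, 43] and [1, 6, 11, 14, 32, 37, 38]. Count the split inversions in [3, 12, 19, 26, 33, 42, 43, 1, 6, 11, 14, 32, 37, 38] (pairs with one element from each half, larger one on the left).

31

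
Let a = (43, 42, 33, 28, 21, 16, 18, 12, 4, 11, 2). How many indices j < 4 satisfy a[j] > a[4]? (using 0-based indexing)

4

The element at index 4 is 21.
Elements before it: 43, 42, 33, 28
Those larger than 21: 43, 42, 33, 28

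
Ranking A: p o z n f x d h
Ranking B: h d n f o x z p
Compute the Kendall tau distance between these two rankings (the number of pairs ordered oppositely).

There are 23 discordant pairs.

Assign each item its position (1..8) in the first ordering, then rewrite the second ordering as that position sequence:
positions: p→1, o→2, z→3, n→4, f→5, x→6, d→7, h→8
second ordering as positions: [8, 7, 4, 5, 2, 6, 3, 1]
Discordant pairs = inversions in this position sequence.
8: 7, 4, 5, 2, 6, 3, 1 → 7
7: 4, 5, 2, 6, 3, 1 → 6
4: 2, 3, 1 → 3
5: 2, 3, 1 → 3
2: 1 → 1
6: 3, 1 → 2
3: 1 → 1
1: 0
Total: 7 + 6 + 3 + 3 + 1 + 2 + 1 + 0 = 23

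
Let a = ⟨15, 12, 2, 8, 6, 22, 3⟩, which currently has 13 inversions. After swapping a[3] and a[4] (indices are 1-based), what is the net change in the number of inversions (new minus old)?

+1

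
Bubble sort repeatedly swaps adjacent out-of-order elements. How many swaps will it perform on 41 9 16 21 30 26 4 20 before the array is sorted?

There are 16 adjacent swaps.

Each adjacent swap fixes exactly one inversion, so the minimum swap count equals the number of inversions.
Count inversions — for each element, later elements that are smaller:
41: 9, 16, 21, 30, 26, 4, 20 → 7
9: 4 → 1
16: 4 → 1
21: 4, 20 → 2
30: 26, 4, 20 → 3
26: 4, 20 → 2
4: none → 0
20: none → 0
Total inversions: 7 + 1 + 1 + 2 + 3 + 2 + 0 + 0 = 16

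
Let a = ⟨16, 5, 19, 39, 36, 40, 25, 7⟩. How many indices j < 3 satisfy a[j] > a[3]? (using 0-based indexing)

The element at index 3 is 39.
Elements before it: 16, 5, 19
None of them are larger than 39.

0 such elements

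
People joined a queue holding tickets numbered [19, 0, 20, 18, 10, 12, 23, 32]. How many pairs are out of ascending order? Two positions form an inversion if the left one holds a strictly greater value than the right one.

9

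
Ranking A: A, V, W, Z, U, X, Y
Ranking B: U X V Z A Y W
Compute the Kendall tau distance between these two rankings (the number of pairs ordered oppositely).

12 discordant pairs

Assign each item its position (1..7) in the first ordering, then rewrite the second ordering as that position sequence:
positions: A→1, V→2, W→3, Z→4, U→5, X→6, Y→7
second ordering as positions: [5, 6, 2, 4, 1, 7, 3]
Discordant pairs = inversions in this position sequence.
5: 2, 4, 1, 3 → 4
6: 2, 4, 1, 3 → 4
2: 1 → 1
4: 1, 3 → 2
1: 0
7: 3 → 1
3: 0
Total: 4 + 4 + 1 + 2 + 0 + 1 + 0 = 12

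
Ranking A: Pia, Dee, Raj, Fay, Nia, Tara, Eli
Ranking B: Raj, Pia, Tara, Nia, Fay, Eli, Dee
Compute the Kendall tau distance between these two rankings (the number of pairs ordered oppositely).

Assign each item its position (1..7) in the first ordering, then rewrite the second ordering as that position sequence:
positions: Pia→1, Dee→2, Raj→3, Fay→4, Nia→5, Tara→6, Eli→7
second ordering as positions: [3, 1, 6, 5, 4, 7, 2]
Discordant pairs = inversions in this position sequence.
3: 1, 2 → 2
1: 0
6: 5, 4, 2 → 3
5: 4, 2 → 2
4: 2 → 1
7: 2 → 1
2: 0
Total: 2 + 0 + 3 + 2 + 1 + 1 + 0 = 9

9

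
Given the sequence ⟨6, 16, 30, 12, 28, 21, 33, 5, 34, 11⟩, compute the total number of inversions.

Sweep left to right; for each value list the smaller values that follow it:
6: 1
16: 3
30: 5
12: 2
28: 3
21: 2
33: 2
5: 0
34: 1
11: 0
Sum: 1 + 3 + 5 + 2 + 3 + 2 + 2 + 0 + 1 + 0 = 19

There are 19 inversions.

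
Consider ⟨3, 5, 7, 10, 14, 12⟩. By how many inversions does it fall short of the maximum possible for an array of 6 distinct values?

Maximum inversions for 6 distinct elements is C(6, 2) = 6·5/2 = 15.
Current inversions — for each element, count later smaller elements:
3: 0
5: 0
7: 0
10: 0
14: 1
12: 0
Current total: 0 + 0 + 0 + 0 + 1 + 0 = 1
Shortfall: 15 − 1 = 14

14 inversions short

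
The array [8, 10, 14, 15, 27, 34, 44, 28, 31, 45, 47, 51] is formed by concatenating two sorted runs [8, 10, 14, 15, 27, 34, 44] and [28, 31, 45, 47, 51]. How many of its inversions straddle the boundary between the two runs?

4

Take each right-half value and tally the left-half values above it:
r = 28: 34, 44 → 2
r = 31: 34, 44 → 2
r = 45: none → 0
r = 47: none → 0
r = 51: none → 0
Cross-inversions: 2 + 2 + 0 + 0 + 0 = 4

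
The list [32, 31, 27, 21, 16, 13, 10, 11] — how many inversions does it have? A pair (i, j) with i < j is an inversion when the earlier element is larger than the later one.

27 inversions

Count, for each position, how many later elements it exceeds:
32 → 31, 27, 21, 16, 13, 10, 11 → 7
31 → 27, 21, 16, 13, 10, 11 → 6
27 → 21, 16, 13, 10, 11 → 5
21 → 16, 13, 10, 11 → 4
16 → 13, 10, 11 → 3
13 → 10, 11 → 2
10 → none → 0
11 → none → 0
Sum: 7 + 6 + 5 + 4 + 3 + 2 + 0 + 0 = 27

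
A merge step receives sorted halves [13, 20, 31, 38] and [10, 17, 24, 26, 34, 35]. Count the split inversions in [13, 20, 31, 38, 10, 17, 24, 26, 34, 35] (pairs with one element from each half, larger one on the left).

Count, for every r in R, how many entries of L exceed r:
r = 10: 13, 20, 31, 38 → 4
r = 17: 20, 31, 38 → 3
r = 24: 31, 38 → 2
r = 26: 31, 38 → 2
r = 34: 38 → 1
r = 35: 38 → 1
Cross-inversions: 4 + 3 + 2 + 2 + 1 + 1 = 13

13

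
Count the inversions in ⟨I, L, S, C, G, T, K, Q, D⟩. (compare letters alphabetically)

There are 18 inversions.

For each element, count later entries that are smaller:
I → C, G, D → 3
L → C, G, K, D → 4
S → C, G, K, Q, D → 5
C → none → 0
G → D → 1
T → K, Q, D → 3
K → D → 1
Q → D → 1
D → none → 0
Sum: 3 + 4 + 5 + 0 + 1 + 3 + 1 + 1 + 0 = 18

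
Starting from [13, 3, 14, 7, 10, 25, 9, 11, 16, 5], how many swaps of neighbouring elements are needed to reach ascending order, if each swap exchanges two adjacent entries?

21 swaps

Each adjacent swap fixes exactly one inversion, so the minimum swap count equals the number of inversions.
Count inversions — for each element, later elements that are smaller:
13: 3, 7, 10, 9, 11, 5 → 6
3: none → 0
14: 7, 10, 9, 11, 5 → 5
7: 5 → 1
10: 9, 5 → 2
25: 9, 11, 16, 5 → 4
9: 5 → 1
11: 5 → 1
16: 5 → 1
5: none → 0
Total inversions: 6 + 0 + 5 + 1 + 2 + 4 + 1 + 1 + 1 + 0 = 21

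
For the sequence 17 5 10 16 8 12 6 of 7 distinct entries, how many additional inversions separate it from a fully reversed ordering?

Maximum inversions for 7 distinct elements is C(7, 2) = 7·6/2 = 21.
Current inversions — for each element, count later smaller elements:
17: 6
5: 0
10: 2
16: 3
8: 1
12: 1
6: 0
Current total: 6 + 0 + 2 + 3 + 1 + 1 + 0 = 13
Shortfall: 21 − 13 = 8

8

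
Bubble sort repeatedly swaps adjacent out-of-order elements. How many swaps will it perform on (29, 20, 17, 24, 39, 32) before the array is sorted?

Adjacent swaps: 5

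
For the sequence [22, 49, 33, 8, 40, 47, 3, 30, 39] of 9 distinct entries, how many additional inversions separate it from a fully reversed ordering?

17

Maximum inversions for 9 distinct elements is C(9, 2) = 9·8/2 = 36.
Current inversions — for each element, count later smaller elements:
22: 2
49: 7
33: 3
8: 1
40: 3
47: 3
3: 0
30: 0
39: 0
Current total: 2 + 7 + 3 + 1 + 3 + 3 + 0 + 0 + 0 = 19
Shortfall: 36 − 19 = 17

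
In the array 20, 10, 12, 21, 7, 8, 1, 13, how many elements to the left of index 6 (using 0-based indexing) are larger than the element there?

The element at index 6 is 1.
Elements before it: 20, 10, 12, 21, 7, 8
Those larger than 1: 20, 10, 12, 21, 7, 8

6 such elements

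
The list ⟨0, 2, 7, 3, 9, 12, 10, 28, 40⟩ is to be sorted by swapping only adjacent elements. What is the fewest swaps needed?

Adjacent swaps: 2

Minimum adjacent swaps = number of inversions (each swap of adjacent out-of-order elements removes one inversion and no swap can remove more).
Count inversions — for each element, later elements that are smaller:
0: none → 0
2: none → 0
7: 3 → 1
3: none → 0
9: none → 0
12: 10 → 1
10: none → 0
28: none → 0
40: none → 0
Total inversions: 0 + 0 + 1 + 0 + 0 + 1 + 0 + 0 + 0 = 2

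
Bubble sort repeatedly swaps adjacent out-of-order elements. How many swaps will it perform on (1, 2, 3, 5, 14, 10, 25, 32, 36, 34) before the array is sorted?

2 swaps

The minimum number of adjacent swaps to sort an array equals its inversion count, since every such swap removes exactly one inversion.
Count inversions — for each element, later elements that are smaller:
1: none → 0
2: none → 0
3: none → 0
5: none → 0
14: 10 → 1
10: none → 0
25: none → 0
32: none → 0
36: 34 → 1
34: none → 0
Total inversions: 0 + 0 + 0 + 0 + 1 + 0 + 0 + 0 + 1 + 0 = 2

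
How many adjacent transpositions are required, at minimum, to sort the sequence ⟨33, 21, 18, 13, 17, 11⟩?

Each adjacent swap fixes exactly one inversion, so the minimum swap count equals the number of inversions.
Count inversions — for each element, later elements that are smaller:
33: 21, 18, 13, 17, 11 → 5
21: 18, 13, 17, 11 → 4
18: 13, 17, 11 → 3
13: 11 → 1
17: 11 → 1
11: none → 0
Total inversions: 5 + 4 + 3 + 1 + 1 + 0 = 14

14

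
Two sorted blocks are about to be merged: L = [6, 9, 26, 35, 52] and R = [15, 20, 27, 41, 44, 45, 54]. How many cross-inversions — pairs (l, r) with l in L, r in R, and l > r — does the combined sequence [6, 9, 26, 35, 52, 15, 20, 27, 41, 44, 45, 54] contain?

For each element r of the right run, count left-run elements greater than r:
r = 15: 26, 35, 52 → 3
r = 20: 26, 35, 52 → 3
r = 27: 35, 52 → 2
r = 41: 52 → 1
r = 44: 52 → 1
r = 45: 52 → 1
r = 54: none → 0
Cross-inversions: 3 + 3 + 2 + 1 + 1 + 1 + 0 = 11

11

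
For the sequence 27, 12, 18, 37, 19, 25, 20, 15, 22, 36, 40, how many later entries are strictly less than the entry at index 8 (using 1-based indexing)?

0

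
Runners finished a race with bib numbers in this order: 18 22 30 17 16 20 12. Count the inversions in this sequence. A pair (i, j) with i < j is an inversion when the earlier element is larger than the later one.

15 inversions

For each element, count later entries that are smaller:
18: 3
22: 4
30: 4
17: 2
16: 1
20: 1
12: 0
Sum: 3 + 4 + 4 + 2 + 1 + 1 + 0 = 15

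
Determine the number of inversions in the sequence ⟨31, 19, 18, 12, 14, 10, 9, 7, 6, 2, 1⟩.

Sweep left to right; for each value list the smaller values that follow it:
31: 10
19: 9
18: 8
12: 6
14: 6
10: 5
9: 4
7: 3
6: 2
2: 1
1: 0
Sum: 10 + 9 + 8 + 6 + 6 + 5 + 4 + 3 + 2 + 1 + 0 = 54

Inversions: 54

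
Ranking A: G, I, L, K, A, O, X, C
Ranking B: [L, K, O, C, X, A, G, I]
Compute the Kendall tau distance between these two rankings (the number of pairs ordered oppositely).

16

Assign each item its position (1..8) in the first ordering, then rewrite the second ordering as that position sequence:
positions: G→1, I→2, L→3, K→4, A→5, O→6, X→7, C→8
second ordering as positions: [3, 4, 6, 8, 7, 5, 1, 2]
Discordant pairs = inversions in this position sequence.
3: 1, 2 → 2
4: 1, 2 → 2
6: 5, 1, 2 → 3
8: 7, 5, 1, 2 → 4
7: 5, 1, 2 → 3
5: 1, 2 → 2
1: 0
2: 0
Total: 2 + 2 + 3 + 4 + 3 + 2 + 0 + 0 = 16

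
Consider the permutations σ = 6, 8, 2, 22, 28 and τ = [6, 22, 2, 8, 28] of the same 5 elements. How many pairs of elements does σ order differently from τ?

3

Assign each item its position (1..5) in the first ordering, then rewrite the second ordering as that position sequence:
positions: 6→1, 8→2, 2→3, 22→4, 28→5
second ordering as positions: [1, 4, 3, 2, 5]
Discordant pairs = inversions in this position sequence.
1: 0
4: 3, 2 → 2
3: 2 → 1
2: 0
5: 0
Total: 0 + 2 + 1 + 0 + 0 = 3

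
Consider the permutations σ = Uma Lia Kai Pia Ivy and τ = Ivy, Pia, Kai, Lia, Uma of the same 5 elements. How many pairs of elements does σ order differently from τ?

Discordant pairs: 10

Assign each item its position (1..5) in the first ordering, then rewrite the second ordering as that position sequence:
positions: Uma→1, Lia→2, Kai→3, Pia→4, Ivy→5
second ordering as positions: [5, 4, 3, 2, 1]
Discordant pairs = inversions in this position sequence.
5: 4, 3, 2, 1 → 4
4: 3, 2, 1 → 3
3: 2, 1 → 2
2: 1 → 1
1: 0
Total: 4 + 3 + 2 + 1 + 0 = 10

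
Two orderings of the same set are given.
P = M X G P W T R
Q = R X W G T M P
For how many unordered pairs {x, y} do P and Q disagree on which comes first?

Assign each item its position (1..7) in the first ordering, then rewrite the second ordering as that position sequence:
positions: M→1, X→2, G→3, P→4, W→5, T→6, R→7
second ordering as positions: [7, 2, 5, 3, 6, 1, 4]
Discordant pairs = inversions in this position sequence.
7: 2, 5, 3, 6, 1, 4 → 6
2: 1 → 1
5: 3, 1, 4 → 3
3: 1 → 1
6: 1, 4 → 2
1: 0
4: 0
Total: 6 + 1 + 3 + 1 + 2 + 0 + 0 = 13

Disagreeing pairs: 13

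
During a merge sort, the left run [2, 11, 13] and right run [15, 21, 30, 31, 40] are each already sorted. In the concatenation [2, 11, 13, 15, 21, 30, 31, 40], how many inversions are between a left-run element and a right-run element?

There are 0 cross-inversions.

Take each right-half value and tally the left-half values above it:
r = 15: none → 0
r = 21: none → 0
r = 30: none → 0
r = 31: none → 0
r = 40: none → 0
Cross-inversions: 0 + 0 + 0 + 0 + 0 = 0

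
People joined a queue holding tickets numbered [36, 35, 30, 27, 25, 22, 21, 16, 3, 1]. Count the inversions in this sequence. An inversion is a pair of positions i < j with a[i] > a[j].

Inversions: 45

For each element, count later entries that are smaller:
36 → 35, 30, 27, 25, 22, 21, 16, 3, 1 → 9
35 → 30, 27, 25, 22, 21, 16, 3, 1 → 8
30 → 27, 25, 22, 21, 16, 3, 1 → 7
27 → 25, 22, 21, 16, 3, 1 → 6
25 → 22, 21, 16, 3, 1 → 5
22 → 21, 16, 3, 1 → 4
21 → 16, 3, 1 → 3
16 → 3, 1 → 2
3 → 1 → 1
1 → none → 0
Sum: 9 + 8 + 7 + 6 + 5 + 4 + 3 + 2 + 1 + 0 = 45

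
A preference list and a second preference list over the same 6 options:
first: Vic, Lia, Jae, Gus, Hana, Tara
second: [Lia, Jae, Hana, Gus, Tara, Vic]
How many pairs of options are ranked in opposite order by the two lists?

6

Assign each item its position (1..6) in the first ordering, then rewrite the second ordering as that position sequence:
positions: Vic→1, Lia→2, Jae→3, Gus→4, Hana→5, Tara→6
second ordering as positions: [2, 3, 5, 4, 6, 1]
Discordant pairs = inversions in this position sequence.
2: 1 → 1
3: 1 → 1
5: 4, 1 → 2
4: 1 → 1
6: 1 → 1
1: 0
Total: 1 + 1 + 2 + 1 + 1 + 0 = 6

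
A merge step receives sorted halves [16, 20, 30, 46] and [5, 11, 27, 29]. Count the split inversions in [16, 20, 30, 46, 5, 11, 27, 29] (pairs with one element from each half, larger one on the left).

12

For each element r of the right run, count left-run elements greater than r:
r = 5: 16, 20, 30, 46 → 4
r = 11: 16, 20, 30, 46 → 4
r = 27: 30, 46 → 2
r = 29: 30, 46 → 2
Cross-inversions: 4 + 4 + 2 + 2 = 12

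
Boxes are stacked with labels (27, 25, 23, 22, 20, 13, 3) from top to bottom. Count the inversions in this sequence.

For each element, count later entries that are smaller:
27 → 25, 23, 22, 20, 13, 3 → 6
25 → 23, 22, 20, 13, 3 → 5
23 → 22, 20, 13, 3 → 4
22 → 20, 13, 3 → 3
20 → 13, 3 → 2
13 → 3 → 1
3 → none → 0
Sum: 6 + 5 + 4 + 3 + 2 + 1 + 0 = 21

There are 21 inversions.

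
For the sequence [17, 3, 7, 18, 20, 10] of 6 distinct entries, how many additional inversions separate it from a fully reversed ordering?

Maximum inversions for 6 distinct elements is C(6, 2) = 6·5/2 = 15.
Current inversions — for each element, count later smaller elements:
17: 3
3: 0
7: 0
18: 1
20: 1
10: 0
Current total: 3 + 0 + 0 + 1 + 1 + 0 = 5
Shortfall: 15 − 5 = 10

10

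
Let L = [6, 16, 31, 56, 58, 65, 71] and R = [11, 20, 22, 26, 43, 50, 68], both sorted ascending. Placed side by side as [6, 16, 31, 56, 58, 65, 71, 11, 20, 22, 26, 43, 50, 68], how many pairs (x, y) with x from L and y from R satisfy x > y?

For each element r of the right run, count left-run elements greater than r:
r = 11: 16, 31, 56, 58, 65, 71 → 6
r = 20: 31, 56, 58, 65, 71 → 5
r = 22: 31, 56, 58, 65, 71 → 5
r = 26: 31, 56, 58, 65, 71 → 5
r = 43: 56, 58, 65, 71 → 4
r = 50: 56, 58, 65, 71 → 4
r = 68: 71 → 1
Cross-inversions: 6 + 5 + 5 + 5 + 4 + 4 + 1 = 30

30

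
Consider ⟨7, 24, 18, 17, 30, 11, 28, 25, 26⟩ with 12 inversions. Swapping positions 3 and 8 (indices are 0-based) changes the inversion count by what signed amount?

Positions 3 and 8 hold 17 and 26; after swapping, the array is [7, 24, 18, 26, 30, 11, 28, 25, 17].
Count, for each position, how many later elements it exceeds:
7: 0
24: 3
18: 2
26: 3
30: 4
11: 0
28: 2
25: 1
17: 0
Sum: 0 + 3 + 2 + 3 + 4 + 0 + 2 + 1 + 0 = 15
Change: 15 − 12 = +3

+3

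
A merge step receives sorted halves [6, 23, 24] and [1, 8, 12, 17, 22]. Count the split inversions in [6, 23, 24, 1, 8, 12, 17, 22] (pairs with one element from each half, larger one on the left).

Take each right-half value and tally the left-half values above it:
r = 1: 6, 23, 24 → 3
r = 8: 23, 24 → 2
r = 12: 23, 24 → 2
r = 17: 23, 24 → 2
r = 22: 23, 24 → 2
Cross-inversions: 3 + 2 + 2 + 2 + 2 = 11

There are 11 split inversions.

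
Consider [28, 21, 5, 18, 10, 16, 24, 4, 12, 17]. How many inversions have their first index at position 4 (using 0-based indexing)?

1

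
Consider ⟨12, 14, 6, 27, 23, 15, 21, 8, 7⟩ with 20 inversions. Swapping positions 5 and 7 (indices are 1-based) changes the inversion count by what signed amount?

Positions 5 and 7 hold 23 and 21; after swapping, the array is [12, 14, 6, 27, 21, 15, 23, 8, 7].
Element-by-element contributions:
12 → 6, 8, 7 → 3
14 → 6, 8, 7 → 3
6 → none → 0
27 → 21, 15, 23, 8, 7 → 5
21 → 15, 8, 7 → 3
15 → 8, 7 → 2
23 → 8, 7 → 2
8 → 7 → 1
7 → none → 0
Sum: 3 + 3 + 0 + 5 + 3 + 2 + 2 + 1 + 0 = 19
Change: 19 − 20 = -1

-1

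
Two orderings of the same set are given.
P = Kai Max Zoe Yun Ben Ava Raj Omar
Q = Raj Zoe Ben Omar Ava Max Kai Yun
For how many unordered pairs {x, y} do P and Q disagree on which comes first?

19 disagreeing pairs

Assign each item its position (1..8) in the first ordering, then rewrite the second ordering as that position sequence:
positions: Kai→1, Max→2, Zoe→3, Yun→4, Ben→5, Ava→6, Raj→7, Omar→8
second ordering as positions: [7, 3, 5, 8, 6, 2, 1, 4]
Discordant pairs = inversions in this position sequence.
7: 3, 5, 6, 2, 1, 4 → 6
3: 2, 1 → 2
5: 2, 1, 4 → 3
8: 6, 2, 1, 4 → 4
6: 2, 1, 4 → 3
2: 1 → 1
1: 0
4: 0
Total: 6 + 2 + 3 + 4 + 3 + 1 + 0 + 0 = 19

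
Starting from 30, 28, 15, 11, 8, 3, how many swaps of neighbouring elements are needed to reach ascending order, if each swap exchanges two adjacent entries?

15

The minimum number of adjacent swaps to sort an array equals its inversion count, since every such swap removes exactly one inversion.
Count inversions — for each element, later elements that are smaller:
30: 28, 15, 11, 8, 3 → 5
28: 15, 11, 8, 3 → 4
15: 11, 8, 3 → 3
11: 8, 3 → 2
8: 3 → 1
3: none → 0
Total inversions: 5 + 4 + 3 + 2 + 1 + 0 = 15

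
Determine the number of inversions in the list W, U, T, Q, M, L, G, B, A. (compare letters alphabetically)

There are 36 inversions.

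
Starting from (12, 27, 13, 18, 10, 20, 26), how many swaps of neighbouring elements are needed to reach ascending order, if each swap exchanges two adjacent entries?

8

Each adjacent swap fixes exactly one inversion, so the minimum swap count equals the number of inversions.
Count inversions — for each element, later elements that are smaller:
12: 10 → 1
27: 13, 18, 10, 20, 26 → 5
13: 10 → 1
18: 10 → 1
10: none → 0
20: none → 0
26: none → 0
Total inversions: 1 + 5 + 1 + 1 + 0 + 0 + 0 = 8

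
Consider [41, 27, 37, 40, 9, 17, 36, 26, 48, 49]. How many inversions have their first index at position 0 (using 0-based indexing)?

7 such elements

The element at index 0 is 41.
Elements after it: 27, 37, 40, 9, 17, 36, 26, 48, 49
Those smaller than 41: 27, 37, 40, 9, 17, 36, 26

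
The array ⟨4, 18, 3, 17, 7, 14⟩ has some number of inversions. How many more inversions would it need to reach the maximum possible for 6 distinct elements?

Maximum inversions for 6 distinct elements is C(6, 2) = 6·5/2 = 15.
Current inversions — for each element, count later smaller elements:
4: 1
18: 4
3: 0
17: 2
7: 0
14: 0
Current total: 1 + 4 + 0 + 2 + 0 + 0 = 7
Shortfall: 15 − 7 = 8

8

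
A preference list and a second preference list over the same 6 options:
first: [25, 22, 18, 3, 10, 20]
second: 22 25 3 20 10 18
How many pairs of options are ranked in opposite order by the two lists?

Assign each item its position (1..6) in the first ordering, then rewrite the second ordering as that position sequence:
positions: 25→1, 22→2, 18→3, 3→4, 10→5, 20→6
second ordering as positions: [2, 1, 4, 6, 5, 3]
Discordant pairs = inversions in this position sequence.
2: 1 → 1
1: 0
4: 3 → 1
6: 5, 3 → 2
5: 3 → 1
3: 0
Total: 1 + 0 + 1 + 2 + 1 + 0 = 5

There are 5 pairs.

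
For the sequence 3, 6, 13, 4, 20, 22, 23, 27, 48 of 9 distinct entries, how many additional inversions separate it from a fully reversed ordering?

34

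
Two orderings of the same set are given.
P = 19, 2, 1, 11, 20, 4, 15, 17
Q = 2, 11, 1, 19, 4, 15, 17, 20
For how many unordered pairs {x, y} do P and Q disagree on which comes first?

7

Assign each item its position (1..8) in the first ordering, then rewrite the second ordering as that position sequence:
positions: 19→1, 2→2, 1→3, 11→4, 20→5, 4→6, 15→7, 17→8
second ordering as positions: [2, 4, 3, 1, 6, 7, 8, 5]
Discordant pairs = inversions in this position sequence.
2: 1 → 1
4: 3, 1 → 2
3: 1 → 1
1: 0
6: 5 → 1
7: 5 → 1
8: 5 → 1
5: 0
Total: 1 + 2 + 1 + 0 + 1 + 1 + 1 + 0 = 7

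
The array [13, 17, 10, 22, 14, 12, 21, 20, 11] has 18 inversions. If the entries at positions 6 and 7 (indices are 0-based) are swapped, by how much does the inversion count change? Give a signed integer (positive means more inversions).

-1

Positions 6 and 7 hold 21 and 20; after swapping, the array is [13, 17, 10, 22, 14, 12, 20, 21, 11].
Count, for each position, how many later elements it exceeds:
13 → 10, 12, 11 → 3
17 → 10, 14, 12, 11 → 4
10 → none → 0
22 → 14, 12, 20, 21, 11 → 5
14 → 12, 11 → 2
12 → 11 → 1
20 → 11 → 1
21 → 11 → 1
11 → none → 0
Sum: 3 + 4 + 0 + 5 + 2 + 1 + 1 + 1 + 0 = 17
Change: 17 − 18 = -1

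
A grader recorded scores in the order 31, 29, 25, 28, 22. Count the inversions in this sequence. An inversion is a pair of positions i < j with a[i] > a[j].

Listing every pair i<j with a[i]>a[j] (using 0-based positions):
(0,1): 31 > 29
(0,2): 31 > 25
(0,3): 31 > 28
(0,4): 31 > 22
(1,2): 29 > 25
(1,3): 29 > 28
(1,4): 29 > 22
(2,4): 25 > 22
(3,4): 28 > 22
That's 9 pairs.

9 out-of-order pairs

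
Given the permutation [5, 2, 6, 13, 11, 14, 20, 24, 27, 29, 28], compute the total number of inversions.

3 inversions

Count, for each position, how many later elements it exceeds:
5: 1
2: 0
6: 0
13: 1
11: 0
14: 0
20: 0
24: 0
27: 0
29: 1
28: 0
Sum: 1 + 0 + 0 + 1 + 0 + 0 + 0 + 0 + 0 + 1 + 0 = 3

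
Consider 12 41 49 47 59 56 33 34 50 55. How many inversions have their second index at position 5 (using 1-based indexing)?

0

The element at index 5 is 59.
Elements before it: 12, 41, 49, 47
None of them are larger than 59.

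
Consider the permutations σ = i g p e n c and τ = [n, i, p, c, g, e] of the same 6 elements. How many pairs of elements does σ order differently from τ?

Assign each item its position (1..6) in the first ordering, then rewrite the second ordering as that position sequence:
positions: i→1, g→2, p→3, e→4, n→5, c→6
second ordering as positions: [5, 1, 3, 6, 2, 4]
Discordant pairs = inversions in this position sequence.
5: 1, 3, 2, 4 → 4
1: 0
3: 2 → 1
6: 2, 4 → 2
2: 0
4: 0
Total: 4 + 0 + 1 + 2 + 0 + 0 = 7

7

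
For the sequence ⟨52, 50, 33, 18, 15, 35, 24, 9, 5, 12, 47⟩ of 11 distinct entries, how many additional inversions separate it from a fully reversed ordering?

Maximum inversions for 11 distinct elements is C(11, 2) = 11·10/2 = 55.
Current inversions — for each element, count later smaller elements:
52: 10
50: 9
33: 6
18: 4
15: 3
35: 4
24: 3
9: 1
5: 0
12: 0
47: 0
Current total: 10 + 9 + 6 + 4 + 3 + 4 + 3 + 1 + 0 + 0 + 0 = 40
Shortfall: 55 − 40 = 15

15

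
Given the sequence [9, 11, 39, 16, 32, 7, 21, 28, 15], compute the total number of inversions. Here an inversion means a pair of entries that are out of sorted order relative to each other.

Count, for each position, how many later elements it exceeds:
9: 1
11: 1
39: 6
16: 2
32: 4
7: 0
21: 1
28: 1
15: 0
Sum: 1 + 1 + 6 + 2 + 4 + 0 + 1 + 1 + 0 = 16

16 inversions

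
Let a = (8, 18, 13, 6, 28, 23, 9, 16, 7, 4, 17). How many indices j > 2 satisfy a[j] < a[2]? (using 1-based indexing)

The element at index 2 is 18.
Elements after it: 13, 6, 28, 23, 9, 16, 7, 4, 17
Those smaller than 18: 13, 6, 9, 16, 7, 4, 17

7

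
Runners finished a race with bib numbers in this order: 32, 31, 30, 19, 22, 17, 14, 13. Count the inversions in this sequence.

27

Element-by-element contributions:
32 → 31, 30, 19, 22, 17, 14, 13 → 7
31 → 30, 19, 22, 17, 14, 13 → 6
30 → 19, 22, 17, 14, 13 → 5
19 → 17, 14, 13 → 3
22 → 17, 14, 13 → 3
17 → 14, 13 → 2
14 → 13 → 1
13 → none → 0
Sum: 7 + 6 + 5 + 3 + 3 + 2 + 1 + 0 = 27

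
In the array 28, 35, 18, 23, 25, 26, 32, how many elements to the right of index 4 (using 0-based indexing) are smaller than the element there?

The element at index 4 is 25.
Elements after it: 26, 32
None of them are smaller than 25.

0 such elements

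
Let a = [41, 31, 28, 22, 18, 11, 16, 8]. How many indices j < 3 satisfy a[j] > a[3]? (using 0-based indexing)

3 such elements

The element at index 3 is 22.
Elements before it: 41, 31, 28
Those larger than 22: 41, 31, 28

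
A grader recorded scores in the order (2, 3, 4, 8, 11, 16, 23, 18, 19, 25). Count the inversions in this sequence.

2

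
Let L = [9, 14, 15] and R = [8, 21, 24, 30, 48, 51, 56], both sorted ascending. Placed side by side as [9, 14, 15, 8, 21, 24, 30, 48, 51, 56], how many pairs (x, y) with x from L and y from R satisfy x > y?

Cross-inversions: 3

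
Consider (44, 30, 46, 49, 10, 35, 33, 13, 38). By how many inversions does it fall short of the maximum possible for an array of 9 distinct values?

Maximum inversions for 9 distinct elements is C(9, 2) = 9·8/2 = 36.
Current inversions — for each element, count later smaller elements:
44: 6
30: 2
46: 5
49: 5
10: 0
35: 2
33: 1
13: 0
38: 0
Current total: 6 + 2 + 5 + 5 + 0 + 2 + 1 + 0 + 0 = 21
Shortfall: 36 − 21 = 15

15 inversions short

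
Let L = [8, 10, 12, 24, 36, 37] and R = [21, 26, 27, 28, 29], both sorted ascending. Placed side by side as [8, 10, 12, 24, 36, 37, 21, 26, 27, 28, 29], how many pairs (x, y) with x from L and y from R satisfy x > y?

For each element r of the right run, count left-run elements greater than r:
r = 21: 24, 36, 37 → 3
r = 26: 36, 37 → 2
r = 27: 36, 37 → 2
r = 28: 36, 37 → 2
r = 29: 36, 37 → 2
Cross-inversions: 3 + 2 + 2 + 2 + 2 = 11

11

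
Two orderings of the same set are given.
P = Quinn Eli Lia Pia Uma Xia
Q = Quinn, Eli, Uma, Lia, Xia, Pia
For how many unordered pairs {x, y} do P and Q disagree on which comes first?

Assign each item its position (1..6) in the first ordering, then rewrite the second ordering as that position sequence:
positions: Quinn→1, Eli→2, Lia→3, Pia→4, Uma→5, Xia→6
second ordering as positions: [1, 2, 5, 3, 6, 4]
Discordant pairs = inversions in this position sequence.
1: 0
2: 0
5: 3, 4 → 2
3: 0
6: 4 → 1
4: 0
Total: 0 + 0 + 2 + 0 + 1 + 0 = 3

3 disagreeing pairs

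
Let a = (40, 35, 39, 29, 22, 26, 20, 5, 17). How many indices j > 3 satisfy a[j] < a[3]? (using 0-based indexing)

The element at index 3 is 29.
Elements after it: 22, 26, 20, 5, 17
Those smaller than 29: 22, 26, 20, 5, 17

5 such elements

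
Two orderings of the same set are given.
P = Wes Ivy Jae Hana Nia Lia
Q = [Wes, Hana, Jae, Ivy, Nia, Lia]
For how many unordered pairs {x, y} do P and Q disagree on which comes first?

3 disagreeing pairs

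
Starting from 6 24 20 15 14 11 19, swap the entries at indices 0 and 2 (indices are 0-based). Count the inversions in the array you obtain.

13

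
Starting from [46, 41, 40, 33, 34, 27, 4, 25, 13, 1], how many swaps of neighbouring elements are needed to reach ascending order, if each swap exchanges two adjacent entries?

42

Each adjacent swap fixes exactly one inversion, so the minimum swap count equals the number of inversions.
Count inversions — for each element, later elements that are smaller:
46: 41, 40, 33, 34, 27, 4, 25, 13, 1 → 9
41: 40, 33, 34, 27, 4, 25, 13, 1 → 8
40: 33, 34, 27, 4, 25, 13, 1 → 7
33: 27, 4, 25, 13, 1 → 5
34: 27, 4, 25, 13, 1 → 5
27: 4, 25, 13, 1 → 4
4: 1 → 1
25: 13, 1 → 2
13: 1 → 1
1: none → 0
Total inversions: 9 + 8 + 7 + 5 + 5 + 4 + 1 + 2 + 1 + 0 = 42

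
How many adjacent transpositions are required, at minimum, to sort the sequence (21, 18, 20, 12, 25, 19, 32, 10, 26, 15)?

Minimum adjacent swaps = number of inversions (each swap of adjacent out-of-order elements removes one inversion and no swap can remove more).
Count inversions — for each element, later elements that are smaller:
21: 18, 20, 12, 19, 10, 15 → 6
18: 12, 10, 15 → 3
20: 12, 19, 10, 15 → 4
12: 10 → 1
25: 19, 10, 15 → 3
19: 10, 15 → 2
32: 10, 26, 15 → 3
10: none → 0
26: 15 → 1
15: none → 0
Total inversions: 6 + 3 + 4 + 1 + 3 + 2 + 3 + 0 + 1 + 0 = 23

23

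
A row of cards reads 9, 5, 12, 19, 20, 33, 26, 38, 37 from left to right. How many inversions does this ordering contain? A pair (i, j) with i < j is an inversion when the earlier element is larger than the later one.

Count, for each position, how many later elements it exceeds:
9: 1
5: 0
12: 0
19: 0
20: 0
33: 1
26: 0
38: 1
37: 0
Sum: 1 + 0 + 0 + 0 + 0 + 1 + 0 + 1 + 0 = 3

3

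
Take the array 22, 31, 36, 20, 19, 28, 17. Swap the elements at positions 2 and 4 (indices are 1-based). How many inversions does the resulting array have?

Positions 2 and 4 hold 31 and 20; after swapping, the array is [22, 20, 36, 31, 19, 28, 17].
Element-by-element contributions:
22 → 20, 19, 17 → 3
20 → 19, 17 → 2
36 → 31, 19, 28, 17 → 4
31 → 19, 28, 17 → 3
19 → 17 → 1
28 → 17 → 1
17 → none → 0
Sum: 3 + 2 + 4 + 3 + 1 + 1 + 0 = 14

14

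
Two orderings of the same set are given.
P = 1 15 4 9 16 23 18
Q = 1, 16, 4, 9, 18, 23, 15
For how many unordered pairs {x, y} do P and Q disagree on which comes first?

Disagreeing pairs: 8

Assign each item its position (1..7) in the first ordering, then rewrite the second ordering as that position sequence:
positions: 1→1, 15→2, 4→3, 9→4, 16→5, 23→6, 18→7
second ordering as positions: [1, 5, 3, 4, 7, 6, 2]
Discordant pairs = inversions in this position sequence.
1: 0
5: 3, 4, 2 → 3
3: 2 → 1
4: 2 → 1
7: 6, 2 → 2
6: 2 → 1
2: 0
Total: 0 + 3 + 1 + 1 + 2 + 1 + 0 = 8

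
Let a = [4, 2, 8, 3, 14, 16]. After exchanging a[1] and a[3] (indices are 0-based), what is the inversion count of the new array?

Positions 1 and 3 hold 2 and 3; after swapping, the array is [4, 3, 8, 2, 14, 16].
For each element, count later entries that are smaller:
4: 2
3: 1
8: 1
2: 0
14: 0
16: 0
Sum: 2 + 1 + 1 + 0 + 0 + 0 = 4

4 inversions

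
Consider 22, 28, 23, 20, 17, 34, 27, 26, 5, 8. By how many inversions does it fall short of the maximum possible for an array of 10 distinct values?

Maximum inversions for 10 distinct elements is C(10, 2) = 10·9/2 = 45.
Current inversions — for each element, count later smaller elements:
22: 4
28: 7
23: 4
20: 3
17: 2
34: 4
27: 3
26: 2
5: 0
8: 0
Current total: 4 + 7 + 4 + 3 + 2 + 4 + 3 + 2 + 0 + 0 = 29
Shortfall: 45 − 29 = 16

16 inversions short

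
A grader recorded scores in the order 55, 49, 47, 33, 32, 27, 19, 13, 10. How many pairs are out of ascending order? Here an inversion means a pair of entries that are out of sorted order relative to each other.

Sweep left to right; for each value list the smaller values that follow it:
55: 8
49: 7
47: 6
33: 5
32: 4
27: 3
19: 2
13: 1
10: 0
Sum: 8 + 7 + 6 + 5 + 4 + 3 + 2 + 1 + 0 = 36

36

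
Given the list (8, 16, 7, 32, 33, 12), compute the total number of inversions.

For each element, count later entries that are smaller:
8: 1
16: 2
7: 0
32: 1
33: 1
12: 0
Sum: 1 + 2 + 0 + 1 + 1 + 0 = 5

There are 5 inversions.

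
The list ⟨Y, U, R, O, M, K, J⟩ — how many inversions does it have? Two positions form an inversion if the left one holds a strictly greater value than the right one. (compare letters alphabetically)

21

Element-by-element contributions:
Y: 6
U: 5
R: 4
O: 3
M: 2
K: 1
J: 0
Sum: 6 + 5 + 4 + 3 + 2 + 1 + 0 = 21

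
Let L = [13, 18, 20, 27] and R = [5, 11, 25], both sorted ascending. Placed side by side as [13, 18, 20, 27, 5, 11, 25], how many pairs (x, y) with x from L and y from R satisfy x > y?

9 split inversions

Take each right-half value and tally the left-half values above it:
r = 5: 13, 18, 20, 27 → 4
r = 11: 13, 18, 20, 27 → 4
r = 25: 27 → 1
Cross-inversions: 4 + 4 + 1 = 9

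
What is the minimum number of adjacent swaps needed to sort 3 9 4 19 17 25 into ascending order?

The minimum number of adjacent swaps to sort an array equals its inversion count, since every such swap removes exactly one inversion.
Count inversions — for each element, later elements that are smaller:
3: none → 0
9: 4 → 1
4: none → 0
19: 17 → 1
17: none → 0
25: none → 0
Total inversions: 0 + 1 + 0 + 1 + 0 + 0 = 2

2 adjacent swaps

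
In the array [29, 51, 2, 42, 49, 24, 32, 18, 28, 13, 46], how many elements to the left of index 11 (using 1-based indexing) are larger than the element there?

2 such elements

The element at index 11 is 46.
Elements before it: 29, 51, 2, 42, 49, 24, 32, 18, 28, 13
Those larger than 46: 51, 49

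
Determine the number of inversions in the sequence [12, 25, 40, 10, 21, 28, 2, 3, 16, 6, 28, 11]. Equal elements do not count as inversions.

37 inversions

Element-by-element contributions:
12 → 10, 2, 3, 6, 11 → 5
25 → 10, 21, 2, 3, 16, 6, 11 → 7
40 → 10, 21, 28, 2, 3, 16, 6, 28, 11 → 9
10 → 2, 3, 6 → 3
21 → 2, 3, 16, 6, 11 → 5
28 → 2, 3, 16, 6, 11 → 5
2 → none → 0
3 → none → 0
16 → 6, 11 → 2
6 → none → 0
28 → 11 → 1
11 → none → 0
Sum: 5 + 7 + 9 + 3 + 5 + 5 + 0 + 0 + 2 + 0 + 1 + 0 = 37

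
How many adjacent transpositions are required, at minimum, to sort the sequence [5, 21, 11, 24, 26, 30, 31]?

The minimum number of adjacent swaps to sort an array equals its inversion count, since every such swap removes exactly one inversion.
Count inversions — for each element, later elements that are smaller:
5: none → 0
21: 11 → 1
11: none → 0
24: none → 0
26: none → 0
30: none → 0
31: none → 0
Total inversions: 0 + 1 + 0 + 0 + 0 + 0 + 0 = 1

1 adjacent swap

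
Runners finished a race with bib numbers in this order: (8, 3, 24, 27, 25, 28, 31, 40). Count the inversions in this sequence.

Out-of-order pairs: 2

Element-by-element contributions:
8 → 3 → 1
3 → none → 0
24 → none → 0
27 → 25 → 1
25 → none → 0
28 → none → 0
31 → none → 0
40 → none → 0
Sum: 1 + 0 + 0 + 1 + 0 + 0 + 0 + 0 = 2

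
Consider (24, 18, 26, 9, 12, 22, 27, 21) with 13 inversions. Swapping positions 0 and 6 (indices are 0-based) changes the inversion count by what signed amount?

Positions 0 and 6 hold 24 and 27; after swapping, the array is [27, 18, 26, 9, 12, 22, 24, 21].
For each element, count later entries that are smaller:
27 → 18, 26, 9, 12, 22, 24, 21 → 7
18 → 9, 12 → 2
26 → 9, 12, 22, 24, 21 → 5
9 → none → 0
12 → none → 0
22 → 21 → 1
24 → 21 → 1
21 → none → 0
Sum: 7 + 2 + 5 + 0 + 0 + 1 + 1 + 0 = 16
Change: 16 − 13 = +3

+3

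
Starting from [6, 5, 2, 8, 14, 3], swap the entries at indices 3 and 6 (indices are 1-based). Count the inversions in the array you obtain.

Positions 3 and 6 hold 2 and 3; after swapping, the array is [6, 5, 3, 8, 14, 2].
Sweep left to right; for each value list the smaller values that follow it:
6 → 5, 3, 2 → 3
5 → 3, 2 → 2
3 → 2 → 1
8 → 2 → 1
14 → 2 → 1
2 → none → 0
Sum: 3 + 2 + 1 + 1 + 1 + 0 = 8

8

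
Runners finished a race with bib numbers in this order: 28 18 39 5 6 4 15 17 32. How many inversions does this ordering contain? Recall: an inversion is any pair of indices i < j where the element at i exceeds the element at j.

19 inversions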